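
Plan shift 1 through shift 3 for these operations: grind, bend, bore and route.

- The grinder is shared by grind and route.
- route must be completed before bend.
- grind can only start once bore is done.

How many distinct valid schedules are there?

8

Splitting on grind: it can be shift 2 (2), shift 3 (6). Listing each branch's schedules as (bend, bore, route) by shift number:
grind=shift 2: (2,1,1) (3,1,1) — 2.
grind=shift 3: (2,1,1) (2,2,1) (3,1,1) (3,1,2) (3,2,1) (3,2,2) — 6.
Summing: 2 + 6 = 8.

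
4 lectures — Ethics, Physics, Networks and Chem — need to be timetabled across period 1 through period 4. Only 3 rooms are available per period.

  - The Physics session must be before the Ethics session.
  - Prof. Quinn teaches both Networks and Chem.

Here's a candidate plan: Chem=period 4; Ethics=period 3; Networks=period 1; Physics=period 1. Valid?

Only 3 rooms are available per period — holds.
Prof. Quinn teaches both Networks and Chem — holds.
The Physics session must be before the Ethics session — holds.

Valid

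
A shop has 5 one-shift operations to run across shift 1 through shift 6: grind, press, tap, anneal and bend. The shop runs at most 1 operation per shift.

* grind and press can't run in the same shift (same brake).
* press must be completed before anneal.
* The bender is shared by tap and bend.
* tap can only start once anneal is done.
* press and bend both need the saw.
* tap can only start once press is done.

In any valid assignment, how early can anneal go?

shift 2

Precedence pushes anneal to at least shift 2; downstream work caps anneal at shift 5.
anneal at shift 2 is achievable: press -> shift 1; bend -> shift 5; tap -> shift 3; anneal -> shift 2; grind -> shift 4.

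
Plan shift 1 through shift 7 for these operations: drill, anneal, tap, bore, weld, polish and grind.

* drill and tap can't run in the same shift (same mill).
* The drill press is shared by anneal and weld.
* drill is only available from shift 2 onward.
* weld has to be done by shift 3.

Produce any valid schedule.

tap -> shift 1; weld -> shift 1; polish -> shift 1; drill -> shift 2; bore -> shift 1; grind -> shift 1; anneal -> shift 2

Checking: anneal(shift 2) != weld(shift 1); drill(shift 2) != tap(shift 1); drill=shift 2 in [shift 2,shift 7]; weld=shift 1 in [shift 1,shift 3].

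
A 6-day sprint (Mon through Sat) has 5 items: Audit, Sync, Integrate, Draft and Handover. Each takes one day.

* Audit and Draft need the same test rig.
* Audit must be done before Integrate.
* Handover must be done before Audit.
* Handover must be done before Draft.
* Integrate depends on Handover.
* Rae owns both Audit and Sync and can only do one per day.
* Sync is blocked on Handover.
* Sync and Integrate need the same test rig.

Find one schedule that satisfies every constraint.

Audit=Tue, Integrate=Wed, Draft=Wed, Sync=Thu, Handover=Mon

Checking: Handover(Mon) before Draft(Wed); Handover(Mon) before Sync(Thu); Handover(Mon) before Integrate(Wed); Handover(Mon) before Audit(Tue); Audit(Tue) before Integrate(Wed); Audit(Tue) != Draft(Wed); Audit(Tue) != Sync(Thu); Sync(Thu) != Integrate(Wed).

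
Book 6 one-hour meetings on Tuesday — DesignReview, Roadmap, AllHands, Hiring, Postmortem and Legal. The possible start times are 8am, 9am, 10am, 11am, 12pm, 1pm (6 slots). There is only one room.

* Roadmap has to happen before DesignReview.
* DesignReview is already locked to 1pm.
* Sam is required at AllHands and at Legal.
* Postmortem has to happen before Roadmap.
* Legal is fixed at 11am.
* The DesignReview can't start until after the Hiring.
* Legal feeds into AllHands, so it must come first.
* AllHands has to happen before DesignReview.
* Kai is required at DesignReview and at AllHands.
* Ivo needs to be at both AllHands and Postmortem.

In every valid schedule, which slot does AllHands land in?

12pm

Legal is fixed at 11am and must come before AllHands, so AllHands is at least 12pm.
DesignReview is fixed at 1pm and must come after AllHands, so AllHands is at most 12pm.
So AllHands must be 12pm.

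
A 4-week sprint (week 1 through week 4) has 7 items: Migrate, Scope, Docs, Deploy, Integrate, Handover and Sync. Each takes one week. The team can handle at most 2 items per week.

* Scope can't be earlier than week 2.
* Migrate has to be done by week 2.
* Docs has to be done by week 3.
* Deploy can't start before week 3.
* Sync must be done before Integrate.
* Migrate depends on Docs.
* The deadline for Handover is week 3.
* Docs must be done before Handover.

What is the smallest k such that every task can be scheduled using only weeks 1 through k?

4 weeks

The precedence chain requires at least 2 distinct weeks.
With at most 2 per week and 7 tasks, at least 4 weeks are needed.
Deploy can't be placed before week 3, so the schedule must run through at least week 3.
4 works (last occupied week: week 4): for example Scope in week 3; Docs in week 1; Sync in week 1; Migrate in week 2; Deploy in week 3; Integrate in week 4; Handover in week 2.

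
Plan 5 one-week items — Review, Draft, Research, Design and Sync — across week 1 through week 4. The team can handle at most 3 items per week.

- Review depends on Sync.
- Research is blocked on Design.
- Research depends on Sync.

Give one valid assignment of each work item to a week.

Review -> week 2, Research -> week 2, Draft -> week 1, Sync -> week 1, Design -> week 1

Checking: Sync(week 1) before Review(week 2); Sync(week 1) before Research(week 2); Design(week 1) before Research(week 2); max 3 per week (cap 3).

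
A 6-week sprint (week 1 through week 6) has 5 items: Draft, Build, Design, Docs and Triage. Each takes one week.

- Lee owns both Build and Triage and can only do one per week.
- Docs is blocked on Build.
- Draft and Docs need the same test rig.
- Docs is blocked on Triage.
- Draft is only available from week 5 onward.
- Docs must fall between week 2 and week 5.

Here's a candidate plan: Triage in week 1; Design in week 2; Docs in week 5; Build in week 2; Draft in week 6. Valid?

Docs is blocked on Triage — holds.
Lee owns both Build and Triage and can only do one per week — holds.
Docs is blocked on Build — holds.
Draft and Docs need the same test rig — holds.
Draft is only available from week 5 onward — holds.
Docs must fall between week 2 and week 5 — holds.

Yes, all constraints hold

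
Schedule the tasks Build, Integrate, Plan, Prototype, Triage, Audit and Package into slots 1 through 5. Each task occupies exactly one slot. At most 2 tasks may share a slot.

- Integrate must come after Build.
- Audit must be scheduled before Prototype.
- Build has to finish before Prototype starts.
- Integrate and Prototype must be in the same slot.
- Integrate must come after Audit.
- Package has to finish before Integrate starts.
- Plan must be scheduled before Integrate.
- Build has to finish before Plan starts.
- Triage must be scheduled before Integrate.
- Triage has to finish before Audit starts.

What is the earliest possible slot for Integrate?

4

Precedence pushes Integrate to at least 3.
Integrate at 4 is achievable: Plan in 2; Build in 1; Prototype in 4; Audit in 2; Triage in 1; Integrate in 4; Package in 3.
Nothing earlier works — the capacity limit rule out every slot before 4.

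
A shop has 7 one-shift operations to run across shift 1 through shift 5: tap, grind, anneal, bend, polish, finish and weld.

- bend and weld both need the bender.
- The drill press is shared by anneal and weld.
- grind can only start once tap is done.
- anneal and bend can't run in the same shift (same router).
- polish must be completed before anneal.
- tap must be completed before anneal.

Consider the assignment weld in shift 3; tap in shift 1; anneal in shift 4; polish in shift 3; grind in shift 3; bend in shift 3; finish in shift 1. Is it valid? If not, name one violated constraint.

No. bend and weld both need the bender is not satisfied.

anneal and bend can't run in the same shift (same router) — holds.
The drill press is shared by anneal and weld — holds.
tap must be completed before anneal — holds.
polish must be completed before anneal — holds.
grind can only start once tap is done — holds.
bend and weld both need the bender — violated.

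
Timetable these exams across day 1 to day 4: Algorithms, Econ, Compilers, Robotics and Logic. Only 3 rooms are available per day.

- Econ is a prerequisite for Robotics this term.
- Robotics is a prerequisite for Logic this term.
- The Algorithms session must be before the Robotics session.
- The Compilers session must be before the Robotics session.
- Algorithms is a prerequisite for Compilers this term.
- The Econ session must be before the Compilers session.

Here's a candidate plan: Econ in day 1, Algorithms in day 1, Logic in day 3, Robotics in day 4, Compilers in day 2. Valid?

Robotics is a prerequisite for Logic this term — violated.
The Algorithms session must be before the Robotics session — holds.
The Compilers session must be before the Robotics session — holds.
Econ is a prerequisite for Robotics this term — holds.
The Econ session must be before the Compilers session — holds.
Algorithms is a prerequisite for Compilers this term — holds.
Only 3 rooms are available per day — holds.

No — it violates: Robotics is a prerequisite for Logic this term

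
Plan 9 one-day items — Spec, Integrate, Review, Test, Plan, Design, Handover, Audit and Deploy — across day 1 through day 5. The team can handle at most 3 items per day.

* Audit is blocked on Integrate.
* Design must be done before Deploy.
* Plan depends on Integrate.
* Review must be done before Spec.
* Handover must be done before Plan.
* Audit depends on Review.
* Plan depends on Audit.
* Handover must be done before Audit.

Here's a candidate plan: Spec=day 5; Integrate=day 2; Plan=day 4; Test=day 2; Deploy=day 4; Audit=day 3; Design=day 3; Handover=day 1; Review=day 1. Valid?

Valid

Handover must be done before Audit — holds.
Review must be done before Spec — holds.
Plan depends on Audit — holds.
Handover must be done before Plan — holds.
Plan depends on Integrate — holds.
The team can handle at most 3 items per day — holds.
Audit is blocked on Integrate — holds.
Design must be done before Deploy — holds.
Audit depends on Review — holds.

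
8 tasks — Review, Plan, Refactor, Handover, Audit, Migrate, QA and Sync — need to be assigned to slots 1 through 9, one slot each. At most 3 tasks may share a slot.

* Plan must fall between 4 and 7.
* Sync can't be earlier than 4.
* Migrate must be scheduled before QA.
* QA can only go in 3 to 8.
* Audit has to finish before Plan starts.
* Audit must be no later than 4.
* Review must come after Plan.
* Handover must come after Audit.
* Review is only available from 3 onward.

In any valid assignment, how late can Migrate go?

Downstream work caps Migrate at 7.
Migrate at 7 is achievable: Audit -> 1, Plan -> 4, Review -> 5, Handover -> 2, Refactor -> 1, Sync -> 4, Migrate -> 7, QA -> 8.

7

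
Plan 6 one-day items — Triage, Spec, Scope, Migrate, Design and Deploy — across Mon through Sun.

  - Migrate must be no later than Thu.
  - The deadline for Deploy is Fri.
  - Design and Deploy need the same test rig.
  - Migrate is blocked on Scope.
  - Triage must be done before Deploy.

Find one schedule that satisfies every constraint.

Design=Mon, Scope=Mon, Deploy=Tue, Spec=Mon, Migrate=Tue, Triage=Mon

Checking: Scope(Mon) before Migrate(Tue); Triage(Mon) before Deploy(Tue); Design(Mon) != Deploy(Tue); Deploy=Tue in [Mon,Fri]; Migrate=Tue in [Mon,Thu].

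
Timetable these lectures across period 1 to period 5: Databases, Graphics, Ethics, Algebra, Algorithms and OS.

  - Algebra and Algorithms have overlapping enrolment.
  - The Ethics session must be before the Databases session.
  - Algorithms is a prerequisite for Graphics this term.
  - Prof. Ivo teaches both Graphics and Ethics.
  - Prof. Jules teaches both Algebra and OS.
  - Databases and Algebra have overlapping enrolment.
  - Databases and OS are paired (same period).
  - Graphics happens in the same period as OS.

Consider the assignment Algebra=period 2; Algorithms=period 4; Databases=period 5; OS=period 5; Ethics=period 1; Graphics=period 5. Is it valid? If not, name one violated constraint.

Yes

Graphics happens in the same period as OS — holds.
Algebra and Algorithms have overlapping enrolment — holds.
Databases and Algebra have overlapping enrolment — holds.
Algorithms is a prerequisite for Graphics this term — holds.
Prof. Ivo teaches both Graphics and Ethics — holds.
The Ethics session must be before the Databases session — holds.
Prof. Jules teaches both Algebra and OS — holds.
Databases and OS are paired (same period) — holds.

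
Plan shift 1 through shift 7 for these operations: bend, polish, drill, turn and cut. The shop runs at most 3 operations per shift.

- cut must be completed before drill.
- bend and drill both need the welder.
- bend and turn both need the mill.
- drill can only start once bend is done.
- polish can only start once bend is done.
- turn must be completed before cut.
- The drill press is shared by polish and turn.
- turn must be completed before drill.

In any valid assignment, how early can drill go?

Precedence pushes drill to at least shift 3.
drill at shift 3 is achievable: bend -> shift 2, drill -> shift 3, turn -> shift 1, cut -> shift 2, polish -> shift 3.

shift 3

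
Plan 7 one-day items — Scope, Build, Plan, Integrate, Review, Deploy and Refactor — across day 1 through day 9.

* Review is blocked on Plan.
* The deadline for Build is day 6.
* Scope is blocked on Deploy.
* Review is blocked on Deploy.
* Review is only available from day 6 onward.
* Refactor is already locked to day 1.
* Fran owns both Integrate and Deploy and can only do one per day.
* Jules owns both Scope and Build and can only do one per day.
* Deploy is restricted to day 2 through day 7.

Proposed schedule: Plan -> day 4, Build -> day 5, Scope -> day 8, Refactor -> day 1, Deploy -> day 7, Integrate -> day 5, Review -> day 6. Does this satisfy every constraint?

Scope is blocked on Deploy — holds.
Refactor is already locked to day 1 — holds.
Review is blocked on Plan — holds.
Deploy is restricted to day 2 through day 7 — holds.
Fran owns both Integrate and Deploy and can only do one per day — holds.
Jules owns both Scope and Build and can only do one per day — holds.
The deadline for Build is day 6 — holds.
Review is blocked on Deploy — violated.
Review is only available from day 6 onward — holds.

No. Review is blocked on Deploy is not satisfied.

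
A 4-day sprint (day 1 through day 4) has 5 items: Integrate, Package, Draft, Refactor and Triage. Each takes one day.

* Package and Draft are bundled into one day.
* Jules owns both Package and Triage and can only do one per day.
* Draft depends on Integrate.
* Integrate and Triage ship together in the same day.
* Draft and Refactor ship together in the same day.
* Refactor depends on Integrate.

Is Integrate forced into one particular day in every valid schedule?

No

Integrate can be day 1 (e.g. Package in day 2; Integrate in day 1; Triage in day 1; Refactor in day 2; Draft in day 2) or day 2 (e.g. Package -> day 3; Integrate -> day 2; Triage -> day 2; Draft -> day 3; Refactor -> day 3).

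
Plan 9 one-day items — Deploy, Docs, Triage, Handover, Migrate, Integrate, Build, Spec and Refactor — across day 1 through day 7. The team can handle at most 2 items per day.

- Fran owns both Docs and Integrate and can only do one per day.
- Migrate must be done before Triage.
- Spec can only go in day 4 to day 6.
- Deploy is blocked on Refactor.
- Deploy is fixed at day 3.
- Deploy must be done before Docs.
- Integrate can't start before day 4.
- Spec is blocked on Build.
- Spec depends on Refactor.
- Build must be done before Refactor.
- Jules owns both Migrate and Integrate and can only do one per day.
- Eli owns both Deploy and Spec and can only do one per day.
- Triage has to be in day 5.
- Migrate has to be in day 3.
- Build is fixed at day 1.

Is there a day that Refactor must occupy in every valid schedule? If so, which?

Build is fixed at day 1 and must come before Refactor, so Refactor is at least day 2.
Deploy is fixed at day 3 and must come after Refactor, so Refactor is at most day 2.
So Refactor must be day 2.

day 2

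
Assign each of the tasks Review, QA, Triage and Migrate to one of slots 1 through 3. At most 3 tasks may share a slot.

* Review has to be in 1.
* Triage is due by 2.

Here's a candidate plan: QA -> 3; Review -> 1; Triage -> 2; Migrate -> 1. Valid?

At most 3 tasks may share a slot — holds.
Triage is due by 2 — holds.
Review has to be in 1 — holds.

Valid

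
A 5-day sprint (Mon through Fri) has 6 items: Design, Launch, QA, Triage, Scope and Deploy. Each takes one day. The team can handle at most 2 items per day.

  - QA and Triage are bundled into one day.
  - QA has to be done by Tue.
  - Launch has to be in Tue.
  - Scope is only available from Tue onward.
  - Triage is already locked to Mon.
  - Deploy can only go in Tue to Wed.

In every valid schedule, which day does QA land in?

Mon

QA's own window allows nothing later than Tue; QA must be in the same day as Triage, which can't be after Mon, so QA is at most Mon.
So QA is pinned to Mon.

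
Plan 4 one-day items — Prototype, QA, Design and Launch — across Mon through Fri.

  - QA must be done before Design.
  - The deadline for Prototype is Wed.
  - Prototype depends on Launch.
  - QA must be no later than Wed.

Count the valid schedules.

Splitting on Prototype: it can be Tue (9), Wed (18). Listing each branch's schedules as (QA, Design, Launch):
Prototype=Tue: (Mon,Tue,Mon) (Mon,Wed,Mon) (Mon,Thu,Mon) (Mon,Fri,Mon) (Tue,Wed,Mon) (Tue,Thu,Mon) (Tue,Fri,Mon) (Wed,Thu,Mon) (Wed,Fri,Mon) — 9.
Prototype=Wed: (Mon,Tue,Mon) (Mon,Tue,Tue) (Mon,Wed,Mon) (Mon,Wed,Tue) (Mon,Thu,Mon) (Mon,Thu,Tue) (Mon,Fri,Mon) (Mon,Fri,Tue) (Tue,Wed,Mon) (Tue,Wed,Tue) (Tue,Thu,Mon) (Tue,Thu,Tue) (Tue,Fri,Mon) (Tue,Fri,Tue) (Wed,Thu,Mon) (Wed,Thu,Tue) (Wed,Fri,Mon) (Wed,Fri,Tue) — 18.
Summing: 9 + 18 = 27.

27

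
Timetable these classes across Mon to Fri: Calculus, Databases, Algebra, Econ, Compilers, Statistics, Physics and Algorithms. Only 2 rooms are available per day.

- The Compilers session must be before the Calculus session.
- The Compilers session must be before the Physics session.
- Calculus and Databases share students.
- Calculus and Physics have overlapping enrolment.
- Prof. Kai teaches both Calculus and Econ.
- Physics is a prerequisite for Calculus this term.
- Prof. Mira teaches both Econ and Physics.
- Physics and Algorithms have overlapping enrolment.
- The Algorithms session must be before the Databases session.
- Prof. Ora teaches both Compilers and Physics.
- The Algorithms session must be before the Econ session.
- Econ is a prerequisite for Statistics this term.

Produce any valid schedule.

Algorithms in Mon; Databases in Tue; Algebra in Wed; Physics in Tue; Compilers in Mon; Statistics in Fri; Econ in Thu; Calculus in Wed

Checking: Compilers(Mon) before Calculus(Wed); Algorithms(Mon) before Econ(Thu); Algorithms(Mon) before Databases(Tue); Physics(Tue) before Calculus(Wed); Econ(Thu) before Statistics(Fri); Compilers(Mon) before Physics(Tue); Physics(Tue) != Algorithms(Mon); Calculus(Wed) != Econ(Thu); Calculus(Wed) != Physics(Tue); Econ(Thu) != Physics(Tue); Compilers(Mon) != Physics(Tue); Calculus(Wed) != Databases(Tue); max 2 per day (cap 2).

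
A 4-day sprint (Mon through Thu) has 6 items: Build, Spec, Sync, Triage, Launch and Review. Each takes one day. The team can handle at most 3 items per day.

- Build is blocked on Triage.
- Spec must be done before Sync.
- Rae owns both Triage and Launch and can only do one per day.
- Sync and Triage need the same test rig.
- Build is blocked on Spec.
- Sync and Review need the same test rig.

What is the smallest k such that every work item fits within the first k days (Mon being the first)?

The precedence chain requires at least 2 distinct days.
With at most 3 per day and 6 work items, at least 2 days are needed.
2 works (last occupied day: Tue): for example Launch=Tue, Build=Tue, Review=Mon, Triage=Mon, Sync=Tue, Spec=Mon.

2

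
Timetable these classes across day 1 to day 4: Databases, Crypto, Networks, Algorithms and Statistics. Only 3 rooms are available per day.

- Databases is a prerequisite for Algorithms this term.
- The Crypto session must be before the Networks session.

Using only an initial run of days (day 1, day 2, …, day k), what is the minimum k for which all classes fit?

The precedence chain requires at least 2 distinct days.
With at most 3 per day and 5 classes, at least 2 days are needed.
2 works (last occupied day: day 2): for example Statistics in day 1, Crypto in day 1, Algorithms in day 2, Databases in day 1, Networks in day 2.

2 days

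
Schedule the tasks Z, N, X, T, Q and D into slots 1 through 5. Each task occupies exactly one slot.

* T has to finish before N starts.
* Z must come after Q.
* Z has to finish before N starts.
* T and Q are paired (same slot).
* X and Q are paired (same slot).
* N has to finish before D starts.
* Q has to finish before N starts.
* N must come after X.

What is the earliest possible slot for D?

Precedence pushes D to at least 4.
D at 4 is achievable: X=1; Z=2; D=4; Q=1; N=3; T=1.

4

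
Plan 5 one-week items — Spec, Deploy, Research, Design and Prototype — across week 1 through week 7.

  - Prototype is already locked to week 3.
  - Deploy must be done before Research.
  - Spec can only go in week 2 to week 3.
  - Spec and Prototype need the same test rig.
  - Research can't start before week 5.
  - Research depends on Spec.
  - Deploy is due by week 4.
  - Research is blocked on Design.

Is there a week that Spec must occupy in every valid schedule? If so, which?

Spec's window is week 2–week 3.
Prototype is fixed at week 3, and Spec can't share a week with Prototype.
So Spec must be week 2.

week 2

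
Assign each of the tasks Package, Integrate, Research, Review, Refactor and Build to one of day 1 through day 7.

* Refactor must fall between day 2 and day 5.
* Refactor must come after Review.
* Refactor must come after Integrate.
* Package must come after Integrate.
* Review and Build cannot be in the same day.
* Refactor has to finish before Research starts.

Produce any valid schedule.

Refactor in day 2; Package in day 2; Review in day 1; Research in day 3; Build in day 2; Integrate in day 1

Checking: Integrate(day 1) before Refactor(day 2); Review(day 1) before Refactor(day 2); Integrate(day 1) before Package(day 2); Refactor(day 2) before Research(day 3); Review(day 1) != Build(day 2); Refactor=day 2 in [day 2,day 5].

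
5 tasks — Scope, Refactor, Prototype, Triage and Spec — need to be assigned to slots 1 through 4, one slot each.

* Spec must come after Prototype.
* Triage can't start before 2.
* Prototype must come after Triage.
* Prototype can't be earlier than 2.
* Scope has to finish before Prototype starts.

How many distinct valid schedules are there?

8

Splitting on Scope: it can be 1 (4), 2 (4). Listing each branch's schedules as (Refactor, Prototype, Triage, Spec):
Scope=1: (1,3,2,4) (2,3,2,4) (3,3,2,4) (4,3,2,4) — 4.
Scope=2: (1,3,2,4) (2,3,2,4) (3,3,2,4) (4,3,2,4) — 4.
Summing: 4 + 4 = 8.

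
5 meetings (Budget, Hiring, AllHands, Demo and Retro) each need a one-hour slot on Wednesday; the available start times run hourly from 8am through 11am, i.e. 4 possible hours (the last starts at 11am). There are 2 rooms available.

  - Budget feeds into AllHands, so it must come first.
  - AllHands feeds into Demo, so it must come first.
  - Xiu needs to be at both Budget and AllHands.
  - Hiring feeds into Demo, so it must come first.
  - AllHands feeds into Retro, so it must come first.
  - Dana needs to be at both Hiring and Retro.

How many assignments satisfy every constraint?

15

Splitting on Budget: it can be 8am (12), 9am (3). Listing each branch's schedules as (Hiring, AllHands, Demo, Retro):
Budget=8am: (8am,9am,10am,10am) (8am,9am,10am,11am) (8am,9am,11am,10am) (8am,9am,11am,11am) (8am,10am,11am,11am) (9am,9am,10am,10am) (9am,9am,10am,11am) (9am,9am,11am,10am) (9am,9am,11am,11am) (9am,10am,11am,11am) (10am,9am,11am,11am) (10am,10am,11am,11am) — 12.
Budget=9am: (8am,10am,11am,11am) (9am,10am,11am,11am) (10am,10am,11am,11am) — 3.
Summing: 12 + 3 = 15.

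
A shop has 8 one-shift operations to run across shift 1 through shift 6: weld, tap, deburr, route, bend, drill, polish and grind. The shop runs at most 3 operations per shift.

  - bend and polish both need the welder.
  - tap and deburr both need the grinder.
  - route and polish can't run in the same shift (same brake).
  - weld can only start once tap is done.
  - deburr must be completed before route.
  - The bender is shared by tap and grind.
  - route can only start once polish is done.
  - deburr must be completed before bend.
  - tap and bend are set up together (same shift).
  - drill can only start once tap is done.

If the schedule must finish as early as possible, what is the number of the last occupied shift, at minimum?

3

The precedence chain requires at least 3 distinct shifts.
With at most 3 per shift and 8 operations, at least 3 shifts are needed.
3 works (last occupied shift: shift 3): for example deburr=shift 1, drill=shift 3, grind=shift 1, weld=shift 3, bend=shift 2, route=shift 2, polish=shift 1, tap=shift 2.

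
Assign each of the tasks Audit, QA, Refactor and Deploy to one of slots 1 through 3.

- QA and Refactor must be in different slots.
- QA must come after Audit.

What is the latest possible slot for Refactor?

3

Refactor at 3 is achievable: QA in 2; Audit in 1; Deploy in 1; Refactor in 3.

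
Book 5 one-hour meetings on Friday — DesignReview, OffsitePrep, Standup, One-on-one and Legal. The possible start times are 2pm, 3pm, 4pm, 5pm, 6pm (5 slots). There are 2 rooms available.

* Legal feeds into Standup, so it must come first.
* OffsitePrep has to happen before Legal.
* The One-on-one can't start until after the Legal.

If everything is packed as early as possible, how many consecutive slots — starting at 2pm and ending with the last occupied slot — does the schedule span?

The precedence chain requires at least 3 distinct slots.
With at most 2 per slot and 5 meetings, at least 3 slots are needed.
3 works (last occupied slot: 4pm): for example OffsitePrep=2pm; One-on-one=4pm; DesignReview=2pm; Standup=4pm; Legal=3pm.

3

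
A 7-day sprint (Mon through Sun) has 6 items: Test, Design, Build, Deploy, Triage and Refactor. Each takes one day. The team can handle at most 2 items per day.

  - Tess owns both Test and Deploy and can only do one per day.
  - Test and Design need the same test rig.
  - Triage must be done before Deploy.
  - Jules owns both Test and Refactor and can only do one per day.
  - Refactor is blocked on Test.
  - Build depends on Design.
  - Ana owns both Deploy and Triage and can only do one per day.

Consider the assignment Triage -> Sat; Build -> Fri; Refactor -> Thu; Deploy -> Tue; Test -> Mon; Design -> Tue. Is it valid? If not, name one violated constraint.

Build depends on Design — holds.
Test and Design need the same test rig — holds.
The team can handle at most 2 items per day — holds.
Refactor is blocked on Test — holds.
Jules owns both Test and Refactor and can only do one per day — holds.
Triage must be done before Deploy — violated.
Ana owns both Deploy and Triage and can only do one per day — holds.
Tess owns both Test and Deploy and can only do one per day — holds.

No — it violates: Triage must be done before Deploy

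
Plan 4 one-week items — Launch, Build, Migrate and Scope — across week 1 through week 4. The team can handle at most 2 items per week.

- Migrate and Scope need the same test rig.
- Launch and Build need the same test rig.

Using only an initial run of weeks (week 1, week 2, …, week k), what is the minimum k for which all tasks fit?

2 weeks

With at most 2 per week and 4 tasks, at least 2 weeks are needed.
2 works (last occupied week: week 2): for example Scope -> week 2, Build -> week 2, Migrate -> week 1, Launch -> week 1.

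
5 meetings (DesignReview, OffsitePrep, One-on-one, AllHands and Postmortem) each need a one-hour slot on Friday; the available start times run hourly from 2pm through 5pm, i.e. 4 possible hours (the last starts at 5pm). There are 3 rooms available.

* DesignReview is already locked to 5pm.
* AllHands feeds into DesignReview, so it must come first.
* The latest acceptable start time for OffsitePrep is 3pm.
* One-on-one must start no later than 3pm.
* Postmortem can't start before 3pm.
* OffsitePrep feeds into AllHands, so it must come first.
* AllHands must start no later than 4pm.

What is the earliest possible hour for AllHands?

3pm

Precedence pushes AllHands to at least 3pm; AllHands's own window allows nothing later than 4pm.
AllHands at 3pm is achievable: Postmortem=3pm, DesignReview=5pm, OffsitePrep=2pm, One-on-one=2pm, AllHands=3pm.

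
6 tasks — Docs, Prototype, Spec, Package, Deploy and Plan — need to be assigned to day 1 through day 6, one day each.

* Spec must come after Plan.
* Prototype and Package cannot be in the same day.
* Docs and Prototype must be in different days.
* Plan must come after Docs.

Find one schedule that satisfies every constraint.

Deploy=day 1, Package=day 1, Plan=day 2, Docs=day 1, Spec=day 3, Prototype=day 2

Checking: Docs(day 1) before Plan(day 2); Plan(day 2) before Spec(day 3); Docs(day 1) != Prototype(day 2); Prototype(day 2) != Package(day 1).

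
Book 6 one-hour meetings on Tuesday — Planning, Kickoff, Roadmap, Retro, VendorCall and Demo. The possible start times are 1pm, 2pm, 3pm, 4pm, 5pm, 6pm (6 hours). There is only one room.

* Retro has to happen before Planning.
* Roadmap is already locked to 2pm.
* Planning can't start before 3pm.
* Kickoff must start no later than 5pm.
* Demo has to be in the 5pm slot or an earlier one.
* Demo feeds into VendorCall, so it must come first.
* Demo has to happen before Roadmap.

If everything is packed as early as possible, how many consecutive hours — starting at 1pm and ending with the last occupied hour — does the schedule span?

The precedence chain requires at least 2 distinct hours.
With at most 1 per hour and 6 meetings, at least 6 hours are needed.
Planning can't be placed before 3pm — that is hour 3 counting from 1pm — so the schedule must run through at least 3 hours.
6 works (last occupied hour: 6pm): for example Planning=4pm, VendorCall=6pm, Roadmap=2pm, Kickoff=5pm, Demo=1pm, Retro=3pm.

6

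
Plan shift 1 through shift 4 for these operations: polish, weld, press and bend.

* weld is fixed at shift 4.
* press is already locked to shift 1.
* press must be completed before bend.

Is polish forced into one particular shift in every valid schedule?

No

polish can be shift 1 (e.g. polish -> shift 1, press -> shift 1, bend -> shift 2, weld -> shift 4) or shift 2 (e.g. press -> shift 1, polish -> shift 2, bend -> shift 2, weld -> shift 4).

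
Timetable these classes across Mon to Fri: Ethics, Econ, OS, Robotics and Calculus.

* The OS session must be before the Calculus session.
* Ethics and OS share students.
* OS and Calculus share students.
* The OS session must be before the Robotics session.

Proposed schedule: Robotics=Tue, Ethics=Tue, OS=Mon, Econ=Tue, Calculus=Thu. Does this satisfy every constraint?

Valid

OS and Calculus share students — holds.
The OS session must be before the Robotics session — holds.
The OS session must be before the Calculus session — holds.
Ethics and OS share students — holds.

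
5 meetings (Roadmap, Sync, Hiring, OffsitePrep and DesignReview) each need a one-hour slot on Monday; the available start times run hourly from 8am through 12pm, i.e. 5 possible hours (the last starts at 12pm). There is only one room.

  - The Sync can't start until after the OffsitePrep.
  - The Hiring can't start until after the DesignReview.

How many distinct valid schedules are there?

Splitting on Roadmap: it can be 8am (6), 9am (6), 10am (6), 11am (6), 12pm (6). Listing each branch's schedules as (Sync, Hiring, OffsitePrep, DesignReview):
Roadmap=8am: (10am,12pm,9am,11am) (11am,12pm,9am,10am) (11am,12pm,10am,9am) (12pm,10am,11am,9am) (12pm,11am,9am,10am) (12pm,11am,10am,9am) — 6.
Roadmap=9am: (10am,12pm,8am,11am) (11am,12pm,8am,10am) (11am,12pm,10am,8am) (12pm,10am,11am,8am) (12pm,11am,8am,10am) (12pm,11am,10am,8am) — 6.
Roadmap=10am: (9am,12pm,8am,11am) (11am,12pm,8am,9am) (11am,12pm,9am,8am) (12pm,9am,11am,8am) (12pm,11am,8am,9am) (12pm,11am,9am,8am) — 6.
Roadmap=11am: (9am,12pm,8am,10am) (10am,12pm,8am,9am) (10am,12pm,9am,8am) (12pm,9am,10am,8am) (12pm,10am,8am,9am) (12pm,10am,9am,8am) — 6.
Roadmap=12pm: (9am,11am,8am,10am) (10am,11am,8am,9am) (10am,11am,9am,8am) (11am,9am,10am,8am) (11am,10am,8am,9am) (11am,10am,9am,8am) — 6.
Summing: 6 + 6 + 6 + 6 + 6 = 30.

30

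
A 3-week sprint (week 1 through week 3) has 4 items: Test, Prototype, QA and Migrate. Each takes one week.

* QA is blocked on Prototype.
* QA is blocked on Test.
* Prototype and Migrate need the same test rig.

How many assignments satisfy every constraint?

Splitting on Test: it can be week 1 (6), week 2 (4). Listing each branch's schedules as (Prototype, QA, Migrate) by week number:
Test=week 1: (1,2,2) (1,2,3) (1,3,2) (1,3,3) (2,3,1) (2,3,3) — 6.
Test=week 2: (1,3,2) (1,3,3) (2,3,1) (2,3,3) — 4.
Summing: 6 + 4 = 10.

10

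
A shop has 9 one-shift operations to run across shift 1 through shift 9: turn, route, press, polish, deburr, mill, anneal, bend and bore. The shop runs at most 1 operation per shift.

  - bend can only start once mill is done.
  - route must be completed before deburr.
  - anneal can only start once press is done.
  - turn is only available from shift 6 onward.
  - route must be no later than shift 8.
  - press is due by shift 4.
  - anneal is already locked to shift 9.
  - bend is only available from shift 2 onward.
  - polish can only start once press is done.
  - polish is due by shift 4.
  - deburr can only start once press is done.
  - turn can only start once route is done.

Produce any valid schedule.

polish -> shift 2; press -> shift 1; bend -> shift 5; turn -> shift 6; bore -> shift 8; mill -> shift 4; route -> shift 3; anneal -> shift 9; deburr -> shift 7

Checking: press(shift 1) before deburr(shift 7); press(shift 1) before anneal(shift 9); route(shift 3) before deburr(shift 7); route(shift 3) before turn(shift 6); press(shift 1) before polish(shift 2); mill(shift 4) before bend(shift 5); anneal=shift 9 in [shift 9,shift 9]; turn=shift 6 in [shift 6,shift 9]; bend=shift 5 in [shift 2,shift 9]; polish=shift 2 in [shift 1,shift 4]; route=shift 3 in [shift 1,shift 8]; press=shift 1 in [shift 1,shift 4]; max 1 per shift (cap 1).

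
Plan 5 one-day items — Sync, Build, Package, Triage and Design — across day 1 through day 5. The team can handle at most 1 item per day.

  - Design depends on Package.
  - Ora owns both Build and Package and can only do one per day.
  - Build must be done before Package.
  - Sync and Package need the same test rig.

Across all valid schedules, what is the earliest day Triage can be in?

Triage at day 1 is achievable: Build in day 2, Sync in day 5, Design in day 4, Triage in day 1, Package in day 3.

day 1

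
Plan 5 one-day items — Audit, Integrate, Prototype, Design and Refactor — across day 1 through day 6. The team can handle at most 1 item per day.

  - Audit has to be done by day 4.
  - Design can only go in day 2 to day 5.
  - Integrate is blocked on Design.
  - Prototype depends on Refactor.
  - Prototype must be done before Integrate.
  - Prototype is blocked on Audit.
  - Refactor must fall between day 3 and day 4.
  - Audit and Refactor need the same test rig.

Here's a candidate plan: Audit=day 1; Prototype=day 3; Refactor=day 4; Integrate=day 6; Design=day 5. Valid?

No — it violates: Prototype depends on Refactor

Integrate is blocked on Design — holds.
Prototype is blocked on Audit — holds.
Prototype must be done before Integrate — holds.
Refactor must fall between day 3 and day 4 — holds.
Audit and Refactor need the same test rig — holds.
Prototype depends on Refactor — violated.
Audit has to be done by day 4 — holds.
Design can only go in day 2 to day 5 — holds.
The team can handle at most 1 item per day — holds.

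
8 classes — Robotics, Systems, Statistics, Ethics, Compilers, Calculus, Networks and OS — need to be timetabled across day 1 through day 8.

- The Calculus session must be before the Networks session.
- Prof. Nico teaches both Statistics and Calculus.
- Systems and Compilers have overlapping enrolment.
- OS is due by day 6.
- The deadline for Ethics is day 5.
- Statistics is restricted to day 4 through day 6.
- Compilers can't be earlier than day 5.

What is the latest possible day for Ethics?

Ethics's own window allows nothing later than day 5.
Ethics at day 5 is achievable: Ethics in day 5; Calculus in day 1; Compilers in day 5; Robotics in day 1; OS in day 1; Systems in day 1; Statistics in day 4; Networks in day 2.

day 5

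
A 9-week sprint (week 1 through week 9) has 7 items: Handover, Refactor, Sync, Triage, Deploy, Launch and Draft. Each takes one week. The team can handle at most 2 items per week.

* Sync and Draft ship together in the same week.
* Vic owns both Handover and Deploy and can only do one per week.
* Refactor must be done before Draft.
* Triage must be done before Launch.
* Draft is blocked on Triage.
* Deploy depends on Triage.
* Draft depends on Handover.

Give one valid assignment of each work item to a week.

Sync=week 3; Handover=week 1; Triage=week 1; Refactor=week 2; Deploy=week 2; Launch=week 4; Draft=week 3

Checking: Handover(week 1) before Draft(week 3); Triage(week 1) before Draft(week 3); Triage(week 1) before Launch(week 4); Triage(week 1) before Deploy(week 2); Refactor(week 2) before Draft(week 3); Handover(week 1) != Deploy(week 2); Sync = Draft = week 3; max 2 per week (cap 2).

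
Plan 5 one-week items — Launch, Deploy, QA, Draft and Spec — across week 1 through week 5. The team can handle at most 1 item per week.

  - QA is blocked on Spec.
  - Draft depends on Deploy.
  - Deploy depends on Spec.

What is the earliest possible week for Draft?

Precedence pushes Draft to at least week 3.
Draft at week 3 is achievable: Launch -> week 5, Spec -> week 1, QA -> week 4, Draft -> week 3, Deploy -> week 2.

week 3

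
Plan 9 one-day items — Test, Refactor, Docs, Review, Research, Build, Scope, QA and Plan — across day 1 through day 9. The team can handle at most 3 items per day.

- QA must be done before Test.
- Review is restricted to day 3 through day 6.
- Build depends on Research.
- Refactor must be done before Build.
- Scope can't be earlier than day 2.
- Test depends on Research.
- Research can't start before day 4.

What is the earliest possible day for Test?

day 5

Precedence pushes Test to at least day 5.
Test at day 5 is achievable: QA in day 1; Test in day 5; Scope in day 2; Docs in day 1; Review in day 3; Plan in day 2; Research in day 4; Build in day 5; Refactor in day 1.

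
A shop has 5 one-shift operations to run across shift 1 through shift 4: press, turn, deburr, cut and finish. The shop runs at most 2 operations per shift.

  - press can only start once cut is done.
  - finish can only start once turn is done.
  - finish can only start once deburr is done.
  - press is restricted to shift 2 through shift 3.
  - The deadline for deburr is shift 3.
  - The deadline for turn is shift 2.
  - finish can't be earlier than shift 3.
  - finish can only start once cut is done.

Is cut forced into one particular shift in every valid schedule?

No

cut can be shift 1 (e.g. cut=shift 1; turn=shift 1; deburr=shift 2; press=shift 2; finish=shift 3) or shift 2 (e.g. press=shift 3; turn=shift 1; finish=shift 3; deburr=shift 1; cut=shift 2).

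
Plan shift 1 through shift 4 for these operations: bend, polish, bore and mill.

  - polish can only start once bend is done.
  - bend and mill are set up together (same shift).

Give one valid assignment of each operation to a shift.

bore=shift 1; mill=shift 1; bend=shift 1; polish=shift 2

Checking: bend(shift 1) before polish(shift 2); bend = mill = shift 1.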